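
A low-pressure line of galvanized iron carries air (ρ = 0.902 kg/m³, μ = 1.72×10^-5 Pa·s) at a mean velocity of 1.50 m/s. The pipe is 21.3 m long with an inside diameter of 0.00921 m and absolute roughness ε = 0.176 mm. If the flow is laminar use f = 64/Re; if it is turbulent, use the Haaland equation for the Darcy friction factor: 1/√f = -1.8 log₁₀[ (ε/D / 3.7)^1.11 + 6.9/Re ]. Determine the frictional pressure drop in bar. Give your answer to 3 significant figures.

Reynolds number Re = ρVD/μ = 0.902 · 1.5 · 0.00921 / 1.72e-05 = 724.5.
Re < 2300 → laminar flow, so f = 64/Re = 64/724.5 = 0.08834 (the turbulent correlation is not needed).
Darcy-Weisbach: ΔP = f(L/D)(ρV²/2) = 0.08834·(21.3/0.00921)·(0.902·1.5²/2) = 0.08834·2313·1.015 = 207.3 Pa.
ΔP = 207.3 Pa = 0.00207 bar.

ΔP ≈ 0.00207 bar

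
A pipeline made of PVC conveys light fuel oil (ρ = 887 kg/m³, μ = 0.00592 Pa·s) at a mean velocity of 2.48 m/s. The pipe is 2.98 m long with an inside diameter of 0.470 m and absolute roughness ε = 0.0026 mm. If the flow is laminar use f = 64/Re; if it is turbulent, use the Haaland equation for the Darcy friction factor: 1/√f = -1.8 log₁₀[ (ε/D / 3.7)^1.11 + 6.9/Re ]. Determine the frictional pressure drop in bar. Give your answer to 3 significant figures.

Reynolds number Re = ρVD/μ = 887 · 2.48 · 0.47 / 0.00592 = 1.746e+05.
Re > 4000 → turbulent. Relative roughness ε/D = 2.6e-06/0.47 = 5.53e-06. Haaland: 1/√f = -1.8 log₁₀[(5.53e-06/3.7)^1.11 + 6.9/1.746e+05] = -1.8 log₁₀[3.42e-07 + 3.95e-05] = 7.919, so f = 0.01595.
Darcy-Weisbach: ΔP = f(L/D)(ρV²/2) = 0.01595·(2.98/0.47)·(887·2.48²/2) = 0.01595·6.34·2728 = 275.8 Pa.
ΔP = 275.8 Pa = 0.00276 bar.

ΔP ≈ 0.00276 bar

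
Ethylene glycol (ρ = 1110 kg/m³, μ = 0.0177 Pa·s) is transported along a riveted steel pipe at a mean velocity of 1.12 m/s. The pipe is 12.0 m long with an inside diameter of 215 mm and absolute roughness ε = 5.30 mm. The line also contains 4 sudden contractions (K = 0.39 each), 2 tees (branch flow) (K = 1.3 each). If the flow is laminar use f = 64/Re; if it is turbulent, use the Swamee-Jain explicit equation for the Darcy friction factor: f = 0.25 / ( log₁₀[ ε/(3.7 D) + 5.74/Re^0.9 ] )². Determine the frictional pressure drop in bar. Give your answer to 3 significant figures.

Reynolds number Re = ρVD/μ = 1110 · 1.12 · 0.215 / 0.0177 = 1.51e+04.
Re > 4000 → turbulent. Relative roughness ε/D = 0.0053/0.215 = 0.0247. Swamee-Jain: f = 0.25/(log₁₀[0.0247/3.7 + 5.74/1.51e+04^0.9])² = 0.25/(log₁₀[0.00666 + 0.000995])² = 0.25/(-2.116)² = 0.05584.
Total minor-loss coefficient ΣK = 4·0.39 + 2·1.3 = 4.16.
ΔP = [f·L/D + ΣK]·(ρV²/2) = [0.05584·12/0.215 + 4.16]·(1110·1.12²/2) = [3.117 + 4.16]·696.2 = 5066 Pa.
ΔP = 5066 Pa = 0.0507 bar.

ΔP ≈ 0.0507 bar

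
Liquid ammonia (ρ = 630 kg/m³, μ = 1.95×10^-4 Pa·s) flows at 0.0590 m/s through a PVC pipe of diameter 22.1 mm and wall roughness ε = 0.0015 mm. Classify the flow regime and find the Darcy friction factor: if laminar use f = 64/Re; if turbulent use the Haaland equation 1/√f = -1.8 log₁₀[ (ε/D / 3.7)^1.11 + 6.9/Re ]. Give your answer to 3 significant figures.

Re = ρVD/μ = 630·0.059·0.0221/0.000195 = 4213.
Re > 4000 → turbulent. ε/D = 1.5e-06/0.0221 = 6.79e-05; Haaland: 1/√f = -1.8 log₁₀[5.53e-06 + 0.00164] = 5.012, so f = 0.03981.

f ≈ 0.0398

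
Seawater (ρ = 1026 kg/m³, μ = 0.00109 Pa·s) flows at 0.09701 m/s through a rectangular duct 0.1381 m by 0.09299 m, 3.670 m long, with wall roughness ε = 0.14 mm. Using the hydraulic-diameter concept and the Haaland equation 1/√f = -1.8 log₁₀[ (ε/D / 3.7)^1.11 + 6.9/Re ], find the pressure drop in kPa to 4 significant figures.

ΔP ≈ 0.005168 kPa

Hydraulic diameter D_h = 4A/P = 4·(0.1381·0.09299)/(2·(0.1381+0.09299)) = 0.05137/0.4622 = 0.1111 m.
Re = ρVD_h/μ = 1026·0.09701·0.1111/0.00109 = 1.015e+04.
ε/D_h = 0.00014/0.1111 = 0.00126; Haaland gives 1/√f = -1.8 log₁₀[0.000141+0.00068] = 5.554, so f = 0.03242.
ΔP = f(L/D_h)(ρV²/2) = 0.03242·3.67/0.1111·4.828 = 5.168 Pa.
ΔP = 0.005168 kPa.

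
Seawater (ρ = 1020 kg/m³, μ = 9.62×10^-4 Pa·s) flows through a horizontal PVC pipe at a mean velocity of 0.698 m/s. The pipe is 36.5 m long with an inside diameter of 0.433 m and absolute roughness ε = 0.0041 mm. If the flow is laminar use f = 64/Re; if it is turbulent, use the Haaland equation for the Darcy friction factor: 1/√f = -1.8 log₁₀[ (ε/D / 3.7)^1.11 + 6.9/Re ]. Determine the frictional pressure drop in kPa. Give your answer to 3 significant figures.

Reynolds number Re = ρVD/μ = 1020 · 0.698 · 0.433 / 0.000962 = 3.205e+05.
Re > 4000 → turbulent. Relative roughness ε/D = 4.1e-06/0.433 = 9.47e-06. Haaland: 1/√f = -1.8 log₁₀[(9.47e-06/3.7)^1.11 + 6.9/3.205e+05] = -1.8 log₁₀[6.21e-07 + 2.15e-05] = 8.378, so f = 0.01425.
Darcy-Weisbach: ΔP = f(L/D)(ρV²/2) = 0.01425·(36.5/0.433)·(1020·0.698²/2) = 0.01425·84.3·248.5 = 298.4 Pa.
ΔP = 298.4 Pa = 0.298 kPa.

ΔP ≈ 0.298 kPa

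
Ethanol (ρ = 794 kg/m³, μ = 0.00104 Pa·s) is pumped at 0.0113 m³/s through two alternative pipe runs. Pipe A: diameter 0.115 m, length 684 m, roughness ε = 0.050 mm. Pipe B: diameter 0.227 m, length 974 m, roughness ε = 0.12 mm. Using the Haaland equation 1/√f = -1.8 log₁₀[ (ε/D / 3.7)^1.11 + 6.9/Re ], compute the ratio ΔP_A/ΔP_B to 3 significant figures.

ΔP_A/ΔP_B ≈ 18.7

Pipe A: V = Q/A = 0.0113/0.01039 = 1.088 m/s; Re = 9.552e+04; ε/D = 0.000435; Haaland → f = 0.01991; ΔP_A = f(L/D)(ρV²/2) = 5.566e+04 Pa.
Pipe B: V = Q/A = 0.0113/0.04047 = 0.2792 m/s; Re = 4.839e+04; ε/D = 0.000529; Haaland → f = 0.02247; ΔP_B = f(L/D)(ρV²/2) = 2983 Pa.
ΔP_A/ΔP_B = 5.566e+04/2983 = 18.7.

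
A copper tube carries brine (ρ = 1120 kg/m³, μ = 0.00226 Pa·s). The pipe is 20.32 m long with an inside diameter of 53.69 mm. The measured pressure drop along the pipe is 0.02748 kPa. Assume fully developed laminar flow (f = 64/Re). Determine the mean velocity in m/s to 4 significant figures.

V ≈ 0.05390 m/s

For laminar flow, f = 64/Re with Re = ρVD/μ, so Darcy-Weisbach reduces to ΔP = 32μLV/D². Solving for V: V = ΔP·D²/(32μL) = 27.48·(0.05369)²/(32·0.00226·20.32) = 0.0539 m/s.
Check: Re = ρVD/μ = 1120·0.0539·0.05369/0.00226 = 1434 < 2300, so the laminar assumption holds.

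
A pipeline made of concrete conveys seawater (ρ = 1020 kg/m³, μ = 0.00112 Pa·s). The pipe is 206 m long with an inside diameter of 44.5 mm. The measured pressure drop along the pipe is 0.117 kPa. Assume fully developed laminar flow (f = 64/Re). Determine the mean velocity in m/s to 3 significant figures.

V ≈ 0.0314 m/s

For laminar flow, f = 64/Re with Re = ρVD/μ, so Darcy-Weisbach reduces to ΔP = 32μLV/D². Solving for V: V = ΔP·D²/(32μL) = 117·(0.0445)²/(32·0.00112·206) = 0.03138 m/s.
Check: Re = ρVD/μ = 1020·0.03138·0.0445/0.00112 = 1272 < 2300, so the laminar assumption holds.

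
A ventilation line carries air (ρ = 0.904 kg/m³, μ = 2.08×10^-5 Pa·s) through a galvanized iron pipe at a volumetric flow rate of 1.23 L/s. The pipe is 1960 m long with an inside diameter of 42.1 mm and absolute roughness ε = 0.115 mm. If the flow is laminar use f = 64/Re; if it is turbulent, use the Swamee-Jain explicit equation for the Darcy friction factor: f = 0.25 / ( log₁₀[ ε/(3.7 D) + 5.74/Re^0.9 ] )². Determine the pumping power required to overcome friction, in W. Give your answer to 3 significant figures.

Q = 1.23 L/s = 1.23/1000 = 0.00123 m³/s.
Cross-sectional area A = πD²/4 = π(0.0421)²/4 = 0.001392 m²; mean velocity V = Q/A = 0.00123/0.001392 = 0.8836 m/s.
Reynolds number Re = ρVD/μ = 0.904 · 0.8836 · 0.0421 / 2.08e-05 = 1617.
Re < 2300 → laminar flow, so f = 64/Re = 64/1617 = 0.03959 (the turbulent correlation is not needed).
Darcy-Weisbach: ΔP = f(L/D)(ρV²/2) = 0.03959·(1960/0.0421)·(0.904·0.8836²/2) = 0.03959·4.656e+04·0.3529 = 650.4 Pa.
Pumping power P = QΔP = 0.00123·650.4 = 0.7999 W = 0.800 W.

P ≈ 0.800 W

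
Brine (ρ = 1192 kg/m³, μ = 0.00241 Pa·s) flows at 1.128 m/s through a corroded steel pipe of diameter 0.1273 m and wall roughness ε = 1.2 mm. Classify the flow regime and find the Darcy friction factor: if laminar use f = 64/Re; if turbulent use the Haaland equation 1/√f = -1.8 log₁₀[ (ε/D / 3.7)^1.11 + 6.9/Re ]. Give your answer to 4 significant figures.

Re = ρVD/μ = 1192·1.128·0.1273/0.00241 = 7.102e+04.
Re > 4000 → turbulent. ε/D = 0.0012/0.1273 = 0.00943; Haaland: 1/√f = -1.8 log₁₀[0.00132 + 9.72e-05] = 5.127, so f = 0.03804.

f ≈ 0.03804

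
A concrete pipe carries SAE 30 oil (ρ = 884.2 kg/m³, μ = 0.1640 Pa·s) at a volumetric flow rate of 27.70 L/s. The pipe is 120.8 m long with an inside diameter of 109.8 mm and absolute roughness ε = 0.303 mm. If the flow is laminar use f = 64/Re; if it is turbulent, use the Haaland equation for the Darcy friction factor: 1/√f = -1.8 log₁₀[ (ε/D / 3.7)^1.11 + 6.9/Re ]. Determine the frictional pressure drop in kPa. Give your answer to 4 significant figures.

Q = 27.70 L/s = 27.70/1000 = 0.0277 m³/s.
Cross-sectional area A = πD²/4 = π(0.1098)²/4 = 0.009469 m²; mean velocity V = Q/A = 0.0277/0.009469 = 2.925 m/s.
Reynolds number Re = ρVD/μ = 884.2 · 2.925 · 0.1098 / 0.164 = 1732.
Re < 2300 → laminar flow, so f = 64/Re = 64/1732 = 0.03696 (the turbulent correlation is not needed).
Darcy-Weisbach: ΔP = f(L/D)(ρV²/2) = 0.03696·(120.8/0.1098)·(884.2·2.925²/2) = 0.03696·1100·3783 = 1.538e+05 Pa.
ΔP = 1.538e+05 Pa = 153.8 kPa.

ΔP ≈ 153.8 kPa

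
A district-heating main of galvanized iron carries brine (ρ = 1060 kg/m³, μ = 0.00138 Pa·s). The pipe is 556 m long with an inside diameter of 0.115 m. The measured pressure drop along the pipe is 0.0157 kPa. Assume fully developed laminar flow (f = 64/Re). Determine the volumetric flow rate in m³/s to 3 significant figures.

For laminar flow, f = 64/Re with Re = ρVD/μ, so Darcy-Weisbach reduces to ΔP = 32μLV/D². Solving for V: V = ΔP·D²/(32μL) = 15.7·(0.115)²/(32·0.00138·556) = 0.008457 m/s.
Check: Re = ρVD/μ = 1060·0.008457·0.115/0.00138 = 747 < 2300, so the laminar assumption holds.
Q = V·A = 0.008457·(π/4·0.115²) = 8.784e-05 m³/s = 8.78×10^-5 m³/s.

Q ≈ 8.78×10^-5 m³/s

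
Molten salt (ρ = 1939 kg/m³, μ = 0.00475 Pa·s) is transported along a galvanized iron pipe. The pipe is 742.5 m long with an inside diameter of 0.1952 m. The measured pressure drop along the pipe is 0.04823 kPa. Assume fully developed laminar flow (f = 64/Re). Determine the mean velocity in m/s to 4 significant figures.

V ≈ 0.01628 m/s

For laminar flow, f = 64/Re with Re = ρVD/μ, so Darcy-Weisbach reduces to ΔP = 32μLV/D². Solving for V: V = ΔP·D²/(32μL) = 48.23·(0.1952)²/(32·0.00475·742.5) = 0.01628 m/s.
Check: Re = ρVD/μ = 1939·0.01628·0.1952/0.00475 = 1297 < 2300, so the laminar assumption holds.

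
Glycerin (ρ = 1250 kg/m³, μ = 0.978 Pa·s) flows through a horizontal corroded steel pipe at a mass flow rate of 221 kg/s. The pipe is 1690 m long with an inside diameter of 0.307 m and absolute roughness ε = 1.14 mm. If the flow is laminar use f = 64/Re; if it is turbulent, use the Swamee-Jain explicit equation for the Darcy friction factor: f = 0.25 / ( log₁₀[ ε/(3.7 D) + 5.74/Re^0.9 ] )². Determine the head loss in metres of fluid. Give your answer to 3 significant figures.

h_f ≈ 109 m

A = πD²/4 = π(0.307)²/4 = 0.07402 m²; mean velocity V = ṁ/(ρA) = 221/(1250 · 0.07402) = 2.388 m/s.
Reynolds number Re = ρVD/μ = 1250 · 2.388 · 0.307 / 0.978 = 937.2.
Re < 2300 → laminar flow, so f = 64/Re = 64/937.2 = 0.06829 (the turbulent correlation is not needed).
Darcy-Weisbach: ΔP = f(L/D)(ρV²/2) = 0.06829·(1690/0.307)·(1250·2.388²/2) = 0.06829·5505·3565 = 1.34e+06 Pa.
Head loss h_f = ΔP/(ρg) = 1.34e+06/(1250·9.81) = 109 m.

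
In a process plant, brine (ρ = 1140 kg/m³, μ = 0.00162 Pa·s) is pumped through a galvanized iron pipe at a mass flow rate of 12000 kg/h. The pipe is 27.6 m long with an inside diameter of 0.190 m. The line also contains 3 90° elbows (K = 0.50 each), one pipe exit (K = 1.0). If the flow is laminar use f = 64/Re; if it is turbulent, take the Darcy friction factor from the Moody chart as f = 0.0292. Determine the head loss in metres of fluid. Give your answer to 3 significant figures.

ṁ = 12000 kg/h = 12000/3600 = 3.333 kg/s.
A = πD²/4 = π(0.19)²/4 = 0.02835 m²; mean velocity V = ṁ/(ρA) = 3.333/(1140 · 0.02835) = 0.1031 m/s.
Reynolds number Re = ρVD/μ = 1140 · 0.1031 · 0.19 / 0.00162 = 1.379e+04.
Re > 4000 → turbulent; use the Moody-chart value f = 0.0292.
Total minor-loss coefficient ΣK = 3·0.5 + 1·1 = 2.5.
ΔP = [f·L/D + ΣK]·(ρV²/2) = [0.0292·27.6/0.19 + 2.5]·(1140·0.1031²/2) = [4.242 + 2.5]·6.062 = 40.87 Pa.
Head loss h_f = ΔP/(ρg) = 40.87/(1140·9.81) = 0.00365 m.

h_f ≈ 0.00365 m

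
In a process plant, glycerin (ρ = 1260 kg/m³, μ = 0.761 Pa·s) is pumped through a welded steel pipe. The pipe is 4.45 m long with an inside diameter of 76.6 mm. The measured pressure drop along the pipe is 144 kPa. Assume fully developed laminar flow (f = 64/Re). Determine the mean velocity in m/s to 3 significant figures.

V ≈ 7.80 m/s

For laminar flow, f = 64/Re with Re = ρVD/μ, so Darcy-Weisbach reduces to ΔP = 32μLV/D². Solving for V: V = ΔP·D²/(32μL) = 1.44e+05·(0.0766)²/(32·0.761·4.45) = 7.797 m/s.
Check: Re = ρVD/μ = 1260·7.797·0.0766/0.761 = 988.9 < 2300, so the laminar assumption holds.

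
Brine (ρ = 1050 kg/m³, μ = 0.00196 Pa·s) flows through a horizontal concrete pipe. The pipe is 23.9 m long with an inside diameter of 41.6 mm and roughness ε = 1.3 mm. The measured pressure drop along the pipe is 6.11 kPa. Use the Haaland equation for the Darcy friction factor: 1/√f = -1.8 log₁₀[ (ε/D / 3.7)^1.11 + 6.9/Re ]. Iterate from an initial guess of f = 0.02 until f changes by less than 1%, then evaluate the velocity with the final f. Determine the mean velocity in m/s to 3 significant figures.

V ≈ 0.578 m/s

Rearranging Darcy-Weisbach: V = √(2·ΔP·D/(f·L·ρ)). With ε/D = 0.0013/0.0416 = 0.0312, iterate starting from f = 0.02:
  f = 0.02 → V = √(2·6110·0.0416/(0.02·23.9·1050)) = 1.006 m/s; Re = ρVD/μ = 2.243e+04; f → 0.05961
  f = 0.05961 → V = 0.583 m/s; Re = 1.299e+04; f → 0.06056
  f = 0.06056 → V = 0.5784 m/s; Re = 1.289e+04; f → 0.06058
Converged (Δf/f < 1%). With the final f = 0.06058: V = √(2·6110·0.0416/(0.06058·23.9·1050)) = 0.5783 m/s.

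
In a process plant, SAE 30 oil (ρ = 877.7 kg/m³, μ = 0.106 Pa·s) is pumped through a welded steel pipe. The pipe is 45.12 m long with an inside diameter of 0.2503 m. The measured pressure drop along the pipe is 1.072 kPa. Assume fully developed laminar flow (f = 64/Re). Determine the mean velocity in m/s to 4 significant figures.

V ≈ 0.4388 m/s

For laminar flow, f = 64/Re with Re = ρVD/μ, so Darcy-Weisbach reduces to ΔP = 32μLV/D². Solving for V: V = ΔP·D²/(32μL) = 1072·(0.2503)²/(32·0.106·45.12) = 0.4388 m/s.
Check: Re = ρVD/μ = 877.7·0.4388·0.2503/0.106 = 909.5 < 2300, so the laminar assumption holds.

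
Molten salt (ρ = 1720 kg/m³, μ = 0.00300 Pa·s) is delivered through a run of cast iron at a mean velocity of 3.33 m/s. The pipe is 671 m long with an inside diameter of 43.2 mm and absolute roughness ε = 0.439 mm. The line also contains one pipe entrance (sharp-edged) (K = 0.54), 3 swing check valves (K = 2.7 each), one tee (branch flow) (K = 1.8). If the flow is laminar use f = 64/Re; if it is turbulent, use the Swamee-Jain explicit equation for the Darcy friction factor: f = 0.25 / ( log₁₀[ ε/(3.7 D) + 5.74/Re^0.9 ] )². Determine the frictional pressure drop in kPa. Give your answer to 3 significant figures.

ΔP ≈ 5890 kPa

Reynolds number Re = ρVD/μ = 1720 · 3.33 · 0.0432 / 0.003 = 8.248e+04.
Re > 4000 → turbulent. Relative roughness ε/D = 0.000439/0.0432 = 0.0102. Swamee-Jain: f = 0.25/(log₁₀[0.0102/3.7 + 5.74/8.248e+04^0.9])² = 0.25/(log₁₀[0.00275 + 0.000216])² = 0.25/(-2.528)² = 0.03911.
Total minor-loss coefficient ΣK = 1·0.54 + 3·2.7 + 1·1.8 = 10.4.
ΔP = [f·L/D + ΣK]·(ρV²/2) = [0.03911·671/0.0432 + 10.4]·(1720·3.33²/2) = [607.4 + 10.4]·9536 = 5.892e+06 Pa.
ΔP = 5.892e+06 Pa = 5890 kPa.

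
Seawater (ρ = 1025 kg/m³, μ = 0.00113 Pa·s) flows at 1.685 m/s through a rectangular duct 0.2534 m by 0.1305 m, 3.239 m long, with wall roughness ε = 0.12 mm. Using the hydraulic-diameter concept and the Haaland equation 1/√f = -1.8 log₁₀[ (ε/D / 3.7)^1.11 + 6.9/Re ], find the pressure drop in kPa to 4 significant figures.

Hydraulic diameter D_h = 4A/P = 4·(0.2534·0.1305)/(2·(0.2534+0.1305)) = 0.1323/0.7678 = 0.1723 m.
Re = ρVD_h/μ = 1025·1.685·0.1723/0.00113 = 2.633e+05.
ε/D_h = 0.00012/0.1723 = 0.000697; Haaland gives 1/√f = -1.8 log₁₀[7.33e-05+2.62e-05] = 7.204, so f = 0.01927.
ΔP = f(L/D_h)(ρV²/2) = 0.01927·3.239/0.1723·1455 = 527.1 Pa.
ΔP = 0.5271 kPa.

ΔP ≈ 0.5271 kPa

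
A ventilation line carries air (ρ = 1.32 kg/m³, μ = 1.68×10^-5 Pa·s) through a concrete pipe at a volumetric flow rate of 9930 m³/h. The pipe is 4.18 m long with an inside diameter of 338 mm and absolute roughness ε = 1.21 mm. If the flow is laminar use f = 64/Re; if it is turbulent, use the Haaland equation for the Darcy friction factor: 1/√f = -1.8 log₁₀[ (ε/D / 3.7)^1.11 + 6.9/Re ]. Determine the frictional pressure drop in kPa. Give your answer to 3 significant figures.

Q = 9930 m³/h = 9930/3600 = 2.758 m³/s.
Cross-sectional area A = πD²/4 = π(0.338)²/4 = 0.08973 m²; mean velocity V = Q/A = 2.758/0.08973 = 30.74 m/s.
Reynolds number Re = ρVD/μ = 1.32 · 30.74 · 0.338 / 1.68e-05 = 8.164e+05.
Re > 4000 → turbulent. Relative roughness ε/D = 0.00121/0.338 = 0.00358. Haaland: 1/√f = -1.8 log₁₀[(0.00358/3.7)^1.11 + 6.9/8.164e+05] = -1.8 log₁₀[0.000451 + 8.45e-06] = 6.008, so f = 0.0277.
Darcy-Weisbach: ΔP = f(L/D)(ρV²/2) = 0.0277·(4.18/0.338)·(1.32·30.74²/2) = 0.0277·12.37·623.7 = 213.7 Pa.
ΔP = 213.7 Pa = 0.214 kPa.

ΔP ≈ 0.214 kPa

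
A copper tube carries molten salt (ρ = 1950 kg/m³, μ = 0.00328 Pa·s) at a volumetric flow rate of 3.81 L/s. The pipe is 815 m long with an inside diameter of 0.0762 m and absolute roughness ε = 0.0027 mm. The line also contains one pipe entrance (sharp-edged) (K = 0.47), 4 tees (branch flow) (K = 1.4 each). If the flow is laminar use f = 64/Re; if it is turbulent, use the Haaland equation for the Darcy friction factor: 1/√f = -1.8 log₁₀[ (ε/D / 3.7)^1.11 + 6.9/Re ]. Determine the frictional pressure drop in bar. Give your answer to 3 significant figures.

ΔP ≈ 1.65 bar

Q = 3.81 L/s = 3.81/1000 = 0.00381 m³/s.
Cross-sectional area A = πD²/4 = π(0.0762)²/4 = 0.00456 m²; mean velocity V = Q/A = 0.00381/0.00456 = 0.8355 m/s.
Reynolds number Re = ρVD/μ = 1950 · 0.8355 · 0.0762 / 0.00328 = 3.785e+04.
Re > 4000 → turbulent. Relative roughness ε/D = 2.7e-06/0.0762 = 3.54e-05. Haaland: 1/√f = -1.8 log₁₀[(3.54e-05/3.7)^1.11 + 6.9/3.785e+04] = -1.8 log₁₀[2.69e-06 + 0.000182] = 6.719, so f = 0.02215.
Total minor-loss coefficient ΣK = 1·0.47 + 4·1.4 = 6.07.
ΔP = [f·L/D + ΣK]·(ρV²/2) = [0.02215·815/0.0762 + 6.07]·(1950·0.8355²/2) = [236.9 + 6.07]·680.5 = 1.654e+05 Pa.
ΔP = 1.654e+05 Pa = 1.65 bar.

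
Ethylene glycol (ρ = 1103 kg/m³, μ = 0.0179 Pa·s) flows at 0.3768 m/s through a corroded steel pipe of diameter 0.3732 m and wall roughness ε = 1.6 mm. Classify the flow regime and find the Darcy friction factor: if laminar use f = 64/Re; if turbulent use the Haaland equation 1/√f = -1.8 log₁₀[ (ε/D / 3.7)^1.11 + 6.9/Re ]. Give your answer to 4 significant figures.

f ≈ 0.03746

Re = ρVD/μ = 1103·0.3768·0.3732/0.0179 = 8665.
Re > 4000 → turbulent. ε/D = 0.0016/0.3732 = 0.00429; Haaland: 1/√f = -1.8 log₁₀[0.000551 + 0.000796] = 5.167, so f = 0.03746.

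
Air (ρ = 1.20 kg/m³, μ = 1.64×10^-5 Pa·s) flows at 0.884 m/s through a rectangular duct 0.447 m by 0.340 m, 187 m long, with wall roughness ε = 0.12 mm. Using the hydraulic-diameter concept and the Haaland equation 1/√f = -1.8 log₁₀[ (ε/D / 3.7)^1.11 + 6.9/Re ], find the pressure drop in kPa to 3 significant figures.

Hydraulic diameter D_h = 4A/P = 4·(0.447·0.34)/(2·(0.447+0.34)) = 0.6079/1.574 = 0.3862 m.
Re = ρVD_h/μ = 1.2·0.884·0.3862/1.64e-05 = 2.498e+04.
ε/D_h = 0.00012/0.3862 = 0.000311; Haaland gives 1/√f = -1.8 log₁₀[2.99e-05+0.000276] = 6.325, so f = 0.02499.
ΔP = f(L/D_h)(ρV²/2) = 0.02499·187/0.3862·0.4689 = 5.674 Pa.
ΔP = 0.00567 kPa.

ΔP ≈ 0.00567 kPa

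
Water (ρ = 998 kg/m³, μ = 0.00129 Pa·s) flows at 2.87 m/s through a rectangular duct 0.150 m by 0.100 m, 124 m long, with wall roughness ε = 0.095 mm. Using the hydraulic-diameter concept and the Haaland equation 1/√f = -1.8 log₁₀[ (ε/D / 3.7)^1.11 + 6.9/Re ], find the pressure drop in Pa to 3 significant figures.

Hydraulic diameter D_h = 4A/P = 4·(0.15·0.1)/(2·(0.15+0.1)) = 0.06/0.5 = 0.12 m.
Re = ρVD_h/μ = 998·2.87·0.12/0.00129 = 2.664e+05.
ε/D_h = 9.5e-05/0.12 = 0.000792; Haaland gives 1/√f = -1.8 log₁₀[8.45e-05+2.59e-05] = 7.123, so f = 0.01971.
ΔP = f(L/D_h)(ρV²/2) = 0.01971·124/0.12·4110 = 8.371e+04 Pa.

ΔP ≈ 83700 Pa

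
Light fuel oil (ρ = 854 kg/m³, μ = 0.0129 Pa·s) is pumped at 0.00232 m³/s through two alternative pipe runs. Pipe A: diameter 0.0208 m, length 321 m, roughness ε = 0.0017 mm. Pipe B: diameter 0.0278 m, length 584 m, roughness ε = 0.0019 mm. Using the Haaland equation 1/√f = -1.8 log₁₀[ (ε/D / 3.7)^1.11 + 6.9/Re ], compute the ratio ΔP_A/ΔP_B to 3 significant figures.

Pipe A: V = Q/A = 0.00232/0.0003398 = 6.828 m/s; Re = 9402; ε/D = 8.17e-05; Haaland → f = 0.0315; ΔP_A = f(L/D)(ρV²/2) = 9.676e+06 Pa.
Pipe B: V = Q/A = 0.00232/0.000607 = 3.822 m/s; Re = 7034; ε/D = 6.83e-05; Haaland → f = 0.03416; ΔP_B = f(L/D)(ρV²/2) = 4.476e+06 Pa.
ΔP_A/ΔP_B = 9.676e+06/4.476e+06 = 2.16.

ΔP_A/ΔP_B ≈ 2.16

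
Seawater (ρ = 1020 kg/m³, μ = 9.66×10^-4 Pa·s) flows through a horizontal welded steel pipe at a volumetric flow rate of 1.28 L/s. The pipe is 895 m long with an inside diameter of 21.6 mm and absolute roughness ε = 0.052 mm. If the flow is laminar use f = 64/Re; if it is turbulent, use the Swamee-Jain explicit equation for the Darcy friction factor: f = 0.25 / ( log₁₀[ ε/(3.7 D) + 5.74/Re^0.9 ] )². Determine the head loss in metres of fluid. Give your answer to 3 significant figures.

h_f ≈ 689 m

Q = 1.28 L/s = 1.28/1000 = 0.00128 m³/s.
Cross-sectional area A = πD²/4 = π(0.0216)²/4 = 0.0003664 m²; mean velocity V = Q/A = 0.00128/0.0003664 = 3.493 m/s.
Reynolds number Re = ρVD/μ = 1020 · 3.493 · 0.0216 / 0.000966 = 7.967e+04.
Re > 4000 → turbulent. Relative roughness ε/D = 5.2e-05/0.0216 = 0.00241. Swamee-Jain: f = 0.25/(log₁₀[0.00241/3.7 + 5.74/7.967e+04^0.9])² = 0.25/(log₁₀[0.000651 + 0.000223])² = 0.25/(-3.059)² = 0.02672.
Darcy-Weisbach: ΔP = f(L/D)(ρV²/2) = 0.02672·(895/0.0216)·(1020·3.493²/2) = 0.02672·4.144e+04·6223 = 6.89e+06 Pa.
Head loss h_f = ΔP/(ρg) = 6.89e+06/(1020·9.81) = 689 m.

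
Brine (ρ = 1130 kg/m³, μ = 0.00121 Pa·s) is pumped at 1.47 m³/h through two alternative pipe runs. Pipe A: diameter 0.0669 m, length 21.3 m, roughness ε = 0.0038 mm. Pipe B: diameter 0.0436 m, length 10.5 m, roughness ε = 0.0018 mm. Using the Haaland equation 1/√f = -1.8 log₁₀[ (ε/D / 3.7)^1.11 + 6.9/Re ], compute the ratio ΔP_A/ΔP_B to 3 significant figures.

ΔP_A/ΔP_B ≈ 0.269

Pipe A: V = Q/A = 0.0004083/0.003515 = 0.1162 m/s; Re = 7258; ε/D = 5.68e-05; Haaland → f = 0.03384; ΔP_A = f(L/D)(ρV²/2) = 82.15 Pa.
Pipe B: V = Q/A = 0.0004083/0.001493 = 0.2735 m/s; Re = 1.114e+04; ε/D = 4.13e-05; Haaland → f = 0.03003; ΔP_B = f(L/D)(ρV²/2) = 305.7 Pa.
ΔP_A/ΔP_B = 82.15/305.7 = 0.269.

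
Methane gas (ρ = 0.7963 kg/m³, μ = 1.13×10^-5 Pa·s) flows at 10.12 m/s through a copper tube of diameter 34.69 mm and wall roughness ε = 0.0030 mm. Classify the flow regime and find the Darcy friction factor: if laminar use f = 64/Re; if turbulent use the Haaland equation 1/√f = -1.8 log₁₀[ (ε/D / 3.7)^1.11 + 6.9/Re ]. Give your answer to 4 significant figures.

f ≈ 0.02458

Re = ρVD/μ = 0.7963·10.12·0.03469/1.13e-05 = 2.474e+04.
Re > 4000 → turbulent. ε/D = 3e-06/0.03469 = 8.65e-05; Haaland: 1/√f = -1.8 log₁₀[7.23e-06 + 0.000279] = 6.378, so f = 0.02458.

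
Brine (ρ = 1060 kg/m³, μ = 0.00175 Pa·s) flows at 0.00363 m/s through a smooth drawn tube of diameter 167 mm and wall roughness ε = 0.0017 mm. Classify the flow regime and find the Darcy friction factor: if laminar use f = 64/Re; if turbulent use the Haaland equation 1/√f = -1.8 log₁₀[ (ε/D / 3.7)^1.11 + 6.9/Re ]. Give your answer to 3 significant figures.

Re = ρVD/μ = 1060·0.00363·0.167/0.00175 = 367.2.
Re < 2300 → laminar, so f = 64/Re = 0.1743 (roughness is irrelevant in laminar flow).

f ≈ 0.174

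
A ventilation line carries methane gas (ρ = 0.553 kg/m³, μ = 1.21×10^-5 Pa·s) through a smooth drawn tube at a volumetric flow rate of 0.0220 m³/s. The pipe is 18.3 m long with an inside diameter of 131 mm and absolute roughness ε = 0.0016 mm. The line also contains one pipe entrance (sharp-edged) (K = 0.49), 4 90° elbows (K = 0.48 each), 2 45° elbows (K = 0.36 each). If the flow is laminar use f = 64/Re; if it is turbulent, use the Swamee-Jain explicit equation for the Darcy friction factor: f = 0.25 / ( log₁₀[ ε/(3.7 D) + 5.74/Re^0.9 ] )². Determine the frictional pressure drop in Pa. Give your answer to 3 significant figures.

ΔP ≈ 5.52 Pa

Cross-sectional area A = πD²/4 = π(0.131)²/4 = 0.01348 m²; mean velocity V = Q/A = 0.022/0.01348 = 1.632 m/s.
Reynolds number Re = ρVD/μ = 0.553 · 1.632 · 0.131 / 1.21e-05 = 9772.
Re > 4000 → turbulent. Relative roughness ε/D = 1.6e-06/0.131 = 1.22e-05. Swamee-Jain: f = 0.25/(log₁₀[1.22e-05/3.7 + 5.74/9772^0.9])² = 0.25/(log₁₀[3.3e-06 + 0.00147])² = 0.25/(-2.831)² = 0.03119.
Total minor-loss coefficient ΣK = 1·0.49 + 4·0.48 + 2·0.36 = 3.13.
ΔP = [f·L/D + ΣK]·(ρV²/2) = [0.03119·18.3/0.131 + 3.13]·(0.553·1.632²/2) = [4.357 + 3.13]·0.7367 = 5.516 Pa.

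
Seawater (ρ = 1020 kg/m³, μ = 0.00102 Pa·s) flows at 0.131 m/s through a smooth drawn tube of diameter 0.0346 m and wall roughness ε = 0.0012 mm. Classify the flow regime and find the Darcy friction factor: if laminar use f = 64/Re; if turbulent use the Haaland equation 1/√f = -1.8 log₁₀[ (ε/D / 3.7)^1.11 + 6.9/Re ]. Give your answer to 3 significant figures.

f ≈ 0.0389

Re = ρVD/μ = 1020·0.131·0.0346/0.00102 = 4533.
Re > 4000 → turbulent. ε/D = 1.2e-06/0.0346 = 3.47e-05; Haaland: 1/√f = -1.8 log₁₀[2.62e-06 + 0.00152] = 5.07, so f = 0.0389.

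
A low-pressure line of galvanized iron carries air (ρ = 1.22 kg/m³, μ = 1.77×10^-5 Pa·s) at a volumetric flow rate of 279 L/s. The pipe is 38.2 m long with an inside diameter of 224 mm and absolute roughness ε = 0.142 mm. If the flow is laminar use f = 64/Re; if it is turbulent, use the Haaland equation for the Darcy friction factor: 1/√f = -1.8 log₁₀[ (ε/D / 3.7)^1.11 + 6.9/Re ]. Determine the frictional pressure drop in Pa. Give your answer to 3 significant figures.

ΔP ≈ 106 Pa

Q = 279 L/s = 279/1000 = 0.279 m³/s.
Cross-sectional area A = πD²/4 = π(0.224)²/4 = 0.03941 m²; mean velocity V = Q/A = 0.279/0.03941 = 7.08 m/s.
Reynolds number Re = ρVD/μ = 1.22 · 7.08 · 0.224 / 1.77e-05 = 1.093e+05.
Re > 4000 → turbulent. Relative roughness ε/D = 0.000142/0.224 = 0.000634. Haaland: 1/√f = -1.8 log₁₀[(0.000634/3.7)^1.11 + 6.9/1.093e+05] = -1.8 log₁₀[6.6e-05 + 6.31e-05] = 7, so f = 0.02041.
Darcy-Weisbach: ΔP = f(L/D)(ρV²/2) = 0.02041·(38.2/0.224)·(1.22·7.08²/2) = 0.02041·170.5·30.57 = 106.4 Pa.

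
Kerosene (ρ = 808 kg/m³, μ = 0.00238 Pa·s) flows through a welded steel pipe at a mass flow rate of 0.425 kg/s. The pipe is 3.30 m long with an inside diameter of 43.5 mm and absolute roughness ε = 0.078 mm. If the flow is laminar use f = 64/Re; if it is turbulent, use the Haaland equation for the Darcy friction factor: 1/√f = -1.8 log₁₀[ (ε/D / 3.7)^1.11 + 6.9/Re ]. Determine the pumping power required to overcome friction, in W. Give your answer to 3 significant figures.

P ≈ 0.0786 W

A = πD²/4 = π(0.0435)²/4 = 0.001486 m²; mean velocity V = ṁ/(ρA) = 0.425/(808 · 0.001486) = 0.3539 m/s.
Reynolds number Re = ρVD/μ = 808 · 0.3539 · 0.0435 / 0.00238 = 5227.
Re > 4000 → turbulent. Relative roughness ε/D = 7.8e-05/0.0435 = 0.00179. Haaland: 1/√f = -1.8 log₁₀[(0.00179/3.7)^1.11 + 6.9/5227] = -1.8 log₁₀[0.000209 + 0.00132] = 5.068, so f = 0.03894.
Darcy-Weisbach: ΔP = f(L/D)(ρV²/2) = 0.03894·(3.3/0.0435)·(808·0.3539²/2) = 0.03894·75.86·50.61 = 149.5 Pa.
Q = ṁ/ρ = 0.425/808 = 0.000526 m³/s.
Pumping power P = QΔP = 0.000526·149.5 = 0.07862 W = 0.0786 W.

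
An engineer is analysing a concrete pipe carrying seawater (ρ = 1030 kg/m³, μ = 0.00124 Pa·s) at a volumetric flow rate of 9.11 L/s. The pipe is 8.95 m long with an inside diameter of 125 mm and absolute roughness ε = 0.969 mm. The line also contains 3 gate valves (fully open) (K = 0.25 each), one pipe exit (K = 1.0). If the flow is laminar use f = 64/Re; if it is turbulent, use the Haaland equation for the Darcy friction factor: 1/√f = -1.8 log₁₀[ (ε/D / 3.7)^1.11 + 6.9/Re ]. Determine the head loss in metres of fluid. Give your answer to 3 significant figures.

Q = 9.11 L/s = 9.11/1000 = 0.00911 m³/s.
Cross-sectional area A = πD²/4 = π(0.125)²/4 = 0.01227 m²; mean velocity V = Q/A = 0.00911/0.01227 = 0.7423 m/s.
Reynolds number Re = ρVD/μ = 1030 · 0.7423 · 0.125 / 0.00124 = 7.708e+04.
Re > 4000 → turbulent. Relative roughness ε/D = 0.000969/0.125 = 0.00775. Haaland: 1/√f = -1.8 log₁₀[(0.00775/3.7)^1.11 + 6.9/7.708e+04] = -1.8 log₁₀[0.00106 + 8.95e-05] = 5.289, so f = 0.03575.
Total minor-loss coefficient ΣK = 3·0.25 + 1·1 = 1.75.
ΔP = [f·L/D + ΣK]·(ρV²/2) = [0.03575·8.95/0.125 + 1.75]·(1030·0.7423²/2) = [2.56 + 1.75]·283.8 = 1223 Pa.
Head loss h_f = ΔP/(ρg) = 1223/(1030·9.81) = 0.121 m.

h_f ≈ 0.121 m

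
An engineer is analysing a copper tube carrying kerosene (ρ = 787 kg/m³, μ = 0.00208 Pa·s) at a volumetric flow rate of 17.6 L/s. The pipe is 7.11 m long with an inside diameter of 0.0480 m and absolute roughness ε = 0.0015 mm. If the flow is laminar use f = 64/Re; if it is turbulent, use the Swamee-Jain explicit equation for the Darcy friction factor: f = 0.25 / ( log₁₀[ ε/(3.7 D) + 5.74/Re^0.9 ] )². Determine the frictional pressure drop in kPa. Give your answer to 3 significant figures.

ΔP ≈ 89.2 kPa

Q = 17.6 L/s = 17.6/1000 = 0.0176 m³/s.
Cross-sectional area A = πD²/4 = π(0.048)²/4 = 0.00181 m²; mean velocity V = Q/A = 0.0176/0.00181 = 9.726 m/s.
Reynolds number Re = ρVD/μ = 787 · 9.726 · 0.048 / 0.00208 = 1.766e+05.
Re > 4000 → turbulent. Relative roughness ε/D = 1.5e-06/0.048 = 3.13e-05. Swamee-Jain: f = 0.25/(log₁₀[3.13e-05/3.7 + 5.74/1.766e+05^0.9])² = 0.25/(log₁₀[8.45e-06 + 0.000109])² = 0.25/(-3.931)² = 0.01618.
Darcy-Weisbach: ΔP = f(L/D)(ρV²/2) = 0.01618·(7.11/0.048)·(787·9.726²/2) = 0.01618·148.1·3.722e+04 = 8.92e+04 Pa.
ΔP = 8.92e+04 Pa = 89.2 kPa.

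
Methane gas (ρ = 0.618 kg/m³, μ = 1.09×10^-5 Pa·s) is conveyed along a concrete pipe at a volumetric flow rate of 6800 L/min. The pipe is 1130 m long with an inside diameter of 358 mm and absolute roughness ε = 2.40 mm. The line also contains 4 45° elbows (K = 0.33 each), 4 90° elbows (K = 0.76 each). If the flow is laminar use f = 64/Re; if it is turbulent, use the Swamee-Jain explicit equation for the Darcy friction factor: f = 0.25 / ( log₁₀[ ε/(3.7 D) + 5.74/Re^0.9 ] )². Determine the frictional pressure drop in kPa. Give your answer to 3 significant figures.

ΔP ≈ 0.0473 kPa

Q = 6800 L/min = 6800/60000 = 0.1133 m³/s.
Cross-sectional area A = πD²/4 = π(0.358)²/4 = 0.1007 m²; mean velocity V = Q/A = 0.1133/0.1007 = 1.126 m/s.
Reynolds number Re = ρVD/μ = 0.618 · 1.126 · 0.358 / 1.09e-05 = 2.285e+04.
Re > 4000 → turbulent. Relative roughness ε/D = 0.0024/0.358 = 0.0067. Swamee-Jain: f = 0.25/(log₁₀[0.0067/3.7 + 5.74/2.285e+04^0.9])² = 0.25/(log₁₀[0.00181 + 0.000685])² = 0.25/(-2.603)² = 0.03691.
Total minor-loss coefficient ΣK = 4·0.33 + 4·0.76 = 4.36.
ΔP = [f·L/D + ΣK]·(ρV²/2) = [0.03691·1130/0.358 + 4.36]·(0.618·1.126²/2) = [116.5 + 4.36]·0.3917 = 47.34 Pa.
ΔP = 47.34 Pa = 0.0473 kPa.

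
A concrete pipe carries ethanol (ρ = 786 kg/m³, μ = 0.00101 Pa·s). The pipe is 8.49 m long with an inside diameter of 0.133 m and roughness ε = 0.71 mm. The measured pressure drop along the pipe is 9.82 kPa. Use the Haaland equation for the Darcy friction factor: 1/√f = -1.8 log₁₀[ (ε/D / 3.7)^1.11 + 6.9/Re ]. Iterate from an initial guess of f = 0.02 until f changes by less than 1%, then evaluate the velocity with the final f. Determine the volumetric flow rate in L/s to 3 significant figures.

Rearranging Darcy-Weisbach: V = √(2·ΔP·D/(f·L·ρ)). With ε/D = 0.00071/0.133 = 0.00534, iterate starting from f = 0.02:
  f = 0.02 → V = √(2·9820·0.133/(0.02·8.49·786)) = 4.424 m/s; Re = ρVD/μ = 4.579e+05; f → 0.03122
  f = 0.03122 → V = 3.541 m/s; Re = 3.665e+05; f → 0.03127
Converged (Δf/f < 1%). With the final f = 0.03127: V = √(2·9820·0.133/(0.03127·8.49·786)) = 3.538 m/s.
Q = V·A = 3.538·(π/4·0.133²) = 0.04916 m³/s = 49.2 L/s.

Q ≈ 49.2 L/s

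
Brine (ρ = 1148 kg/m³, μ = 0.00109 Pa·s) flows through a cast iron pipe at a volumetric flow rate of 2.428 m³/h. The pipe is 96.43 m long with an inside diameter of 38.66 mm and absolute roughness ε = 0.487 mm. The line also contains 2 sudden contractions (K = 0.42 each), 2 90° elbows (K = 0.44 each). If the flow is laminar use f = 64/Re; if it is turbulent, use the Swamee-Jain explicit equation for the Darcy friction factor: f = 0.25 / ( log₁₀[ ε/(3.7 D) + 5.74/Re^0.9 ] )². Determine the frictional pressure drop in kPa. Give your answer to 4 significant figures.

ΔP ≈ 21.01 kPa

Q = 2.428 m³/h = 2.428/3600 = 0.0006744 m³/s.
Cross-sectional area A = πD²/4 = π(0.03866)²/4 = 0.001174 m²; mean velocity V = Q/A = 0.0006744/0.001174 = 0.5746 m/s.
Reynolds number Re = ρVD/μ = 1148 · 0.5746 · 0.03866 / 0.00109 = 2.339e+04.
Re > 4000 → turbulent. Relative roughness ε/D = 0.000487/0.03866 = 0.0126. Swamee-Jain: f = 0.25/(log₁₀[0.0126/3.7 + 5.74/2.339e+04^0.9])² = 0.25/(log₁₀[0.0034 + 0.000671])² = 0.25/(-2.39)² = 0.04377.
Total minor-loss coefficient ΣK = 2·0.42 + 2·0.44 = 1.72.
ΔP = [f·L/D + ΣK]·(ρV²/2) = [0.04377·96.43/0.03866 + 1.72]·(1148·0.5746²/2) = [109.2 + 1.72]·189.5 = 2.101e+04 Pa.
ΔP = 2.101e+04 Pa = 21.01 kPa.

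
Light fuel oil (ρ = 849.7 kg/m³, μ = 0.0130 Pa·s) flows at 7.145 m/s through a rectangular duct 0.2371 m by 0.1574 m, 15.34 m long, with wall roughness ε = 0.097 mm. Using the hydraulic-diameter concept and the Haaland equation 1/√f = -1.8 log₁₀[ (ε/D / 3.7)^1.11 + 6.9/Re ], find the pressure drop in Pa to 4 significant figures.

Hydraulic diameter D_h = 4A/P = 4·(0.2371·0.1574)/(2·(0.2371+0.1574)) = 0.1493/0.789 = 0.1892 m.
Re = ρVD_h/μ = 849.7·7.145·0.1892/0.013 = 8.836e+04.
ε/D_h = 9.7e-05/0.1892 = 0.000513; Haaland gives 1/√f = -1.8 log₁₀[5.21e-05+7.81e-05] = 6.993, so f = 0.02045.
ΔP = f(L/D_h)(ρV²/2) = 0.02045·15.34/0.1892·2.169e+04 = 3.596e+04 Pa.

ΔP ≈ 35960 Pa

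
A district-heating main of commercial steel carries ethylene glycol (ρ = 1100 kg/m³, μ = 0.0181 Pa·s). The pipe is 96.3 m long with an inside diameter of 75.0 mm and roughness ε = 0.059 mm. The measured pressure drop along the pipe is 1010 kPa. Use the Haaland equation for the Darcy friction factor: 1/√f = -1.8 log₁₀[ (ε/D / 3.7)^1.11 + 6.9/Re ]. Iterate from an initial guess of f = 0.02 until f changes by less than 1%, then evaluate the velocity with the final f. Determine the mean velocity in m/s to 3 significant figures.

V ≈ 7.64 m/s

Rearranging Darcy-Weisbach: V = √(2·ΔP·D/(f·L·ρ)). With ε/D = 5.9e-05/0.075 = 0.000787, iterate starting from f = 0.02:
  f = 0.02 → V = √(2·1.01e+06·0.075/(0.02·96.3·1100)) = 8.456 m/s; Re = ρVD/μ = 3.854e+04; f → 0.02408
  f = 0.02408 → V = 7.707 m/s; Re = 3.513e+04; f → 0.02446
  f = 0.02446 → V = 7.647 m/s; Re = 3.485e+04; f → 0.02449
Converged (Δf/f < 1%). With the final f = 0.02449: V = √(2·1.01e+06·0.075/(0.02449·96.3·1100)) = 7.642 m/s.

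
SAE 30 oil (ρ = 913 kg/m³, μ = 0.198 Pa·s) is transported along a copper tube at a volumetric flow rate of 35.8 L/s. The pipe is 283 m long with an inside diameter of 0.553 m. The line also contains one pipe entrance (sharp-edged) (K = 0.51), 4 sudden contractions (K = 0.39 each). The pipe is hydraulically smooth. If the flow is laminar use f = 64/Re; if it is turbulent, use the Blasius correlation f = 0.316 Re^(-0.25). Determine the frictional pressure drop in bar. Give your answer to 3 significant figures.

ΔP ≈ 0.00895 bar

Q = 35.8 L/s = 35.8/1000 = 0.0358 m³/s.
Cross-sectional area A = πD²/4 = π(0.553)²/4 = 0.2402 m²; mean velocity V = Q/A = 0.0358/0.2402 = 0.1491 m/s.
Reynolds number Re = ρVD/μ = 913 · 0.1491 · 0.553 / 0.198 = 380.1.
Re < 2300 → laminar flow, so f = 64/Re = 64/380.1 = 0.1684 (the turbulent correlation is not needed).
Total minor-loss coefficient ΣK = 1·0.51 + 4·0.39 = 2.07.
ΔP = [f·L/D + ΣK]·(ρV²/2) = [0.1684·283/0.553 + 2.07]·(913·0.1491²/2) = [86.17 + 2.07]·10.14 = 895 Pa.
ΔP = 895 Pa = 0.00895 bar.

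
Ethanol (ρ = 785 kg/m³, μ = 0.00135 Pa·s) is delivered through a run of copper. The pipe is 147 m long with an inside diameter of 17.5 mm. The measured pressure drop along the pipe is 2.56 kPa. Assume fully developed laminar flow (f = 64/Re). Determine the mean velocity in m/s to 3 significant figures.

For laminar flow, f = 64/Re with Re = ρVD/μ, so Darcy-Weisbach reduces to ΔP = 32μLV/D². Solving for V: V = ΔP·D²/(32μL) = 2560·(0.0175)²/(32·0.00135·147) = 0.1235 m/s.
Check: Re = ρVD/μ = 785·0.1235·0.0175/0.00135 = 1256 < 2300, so the laminar assumption holds.

V ≈ 0.123 m/s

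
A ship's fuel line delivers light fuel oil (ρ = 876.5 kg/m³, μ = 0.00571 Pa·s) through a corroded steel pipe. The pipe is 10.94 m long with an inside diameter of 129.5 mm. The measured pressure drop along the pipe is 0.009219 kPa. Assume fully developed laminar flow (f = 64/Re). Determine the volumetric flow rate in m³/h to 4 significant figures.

Q ≈ 3.667 m³/h

For laminar flow, f = 64/Re with Re = ρVD/μ, so Darcy-Weisbach reduces to ΔP = 32μLV/D². Solving for V: V = ΔP·D²/(32μL) = 9.219·(0.1295)²/(32·0.00571·10.94) = 0.07734 m/s.
Check: Re = ρVD/μ = 876.5·0.07734·0.1295/0.00571 = 1537 < 2300, so the laminar assumption holds.
Q = V·A = 0.07734·(π/4·0.1295²) = 0.001019 m³/s = 3.667 m³/h.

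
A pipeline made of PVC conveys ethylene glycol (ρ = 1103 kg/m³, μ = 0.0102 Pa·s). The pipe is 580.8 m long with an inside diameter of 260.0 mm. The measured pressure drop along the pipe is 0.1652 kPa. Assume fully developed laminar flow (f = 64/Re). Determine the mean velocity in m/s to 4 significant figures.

V ≈ 0.05891 m/s

For laminar flow, f = 64/Re with Re = ρVD/μ, so Darcy-Weisbach reduces to ΔP = 32μLV/D². Solving for V: V = ΔP·D²/(32μL) = 165.2·(0.26)²/(32·0.0102·580.8) = 0.05891 m/s.
Check: Re = ρVD/μ = 1103·0.05891·0.26/0.0102 = 1656 < 2300, so the laminar assumption holds.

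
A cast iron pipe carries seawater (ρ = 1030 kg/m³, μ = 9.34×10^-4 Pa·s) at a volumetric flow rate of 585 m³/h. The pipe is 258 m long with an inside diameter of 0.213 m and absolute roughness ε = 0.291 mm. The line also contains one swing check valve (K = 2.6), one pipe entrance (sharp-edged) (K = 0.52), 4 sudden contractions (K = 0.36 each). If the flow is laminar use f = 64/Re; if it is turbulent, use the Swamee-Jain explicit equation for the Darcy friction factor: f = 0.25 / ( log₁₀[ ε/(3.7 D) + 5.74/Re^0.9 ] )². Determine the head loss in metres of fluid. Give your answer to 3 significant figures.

Q = 585 m³/h = 585/3600 = 0.1625 m³/s.
Cross-sectional area A = πD²/4 = π(0.213)²/4 = 0.03563 m²; mean velocity V = Q/A = 0.1625/0.03563 = 4.56 m/s.
Reynolds number Re = ρVD/μ = 1030 · 4.56 · 0.213 / 0.000934 = 1.071e+06.
Re > 4000 → turbulent. Relative roughness ε/D = 0.000291/0.213 = 0.00137. Swamee-Jain: f = 0.25/(log₁₀[0.00137/3.7 + 5.74/1.071e+06^0.9])² = 0.25/(log₁₀[0.000369 + 2.15e-05])² = 0.25/(-3.408)² = 0.02152.
Total minor-loss coefficient ΣK = 1·2.6 + 1·0.52 + 4·0.36 = 4.56.
ΔP = [f·L/D + ΣK]·(ρV²/2) = [0.02152·258/0.213 + 4.56]·(1030·4.56²/2) = [26.07 + 4.56]·1.071e+04 = 3.281e+05 Pa.
Head loss h_f = ΔP/(ρg) = 3.281e+05/(1030·9.81) = 32.5 m.

h_f ≈ 32.5 m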